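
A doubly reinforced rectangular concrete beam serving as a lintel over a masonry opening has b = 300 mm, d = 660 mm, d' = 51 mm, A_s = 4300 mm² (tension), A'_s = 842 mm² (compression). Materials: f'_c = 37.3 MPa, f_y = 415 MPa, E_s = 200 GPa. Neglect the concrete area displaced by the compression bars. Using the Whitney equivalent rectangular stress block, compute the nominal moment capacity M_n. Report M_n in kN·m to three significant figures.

M_n ≈ 1050 kN·m

Assume both tension and compression steel yield.
Net tension couple steel: A_s − A'_s = 3458 mm².
a = (A_s − A'_s) f_y / (0.85 f'_c b) = 1435070/(0.85 × 37.3 × 300) = 150.88 mm.
c = a/β₁ = 150.88/0.784 = 192.45 mm; ε'_s = 0.003(c − d')/c = 0.0022 ≥ f_y/E_s = 0.0021, so compression steel does yield.
M_n = (A_s − A'_s) f_y (d − a/2) + A'_s f_y (d − d') = [1435070 × (660 − 75.44) + 349430 × (660 − 51)] × 10⁻⁶ = 838.88 + 212.80 = 1051.68 kN·m.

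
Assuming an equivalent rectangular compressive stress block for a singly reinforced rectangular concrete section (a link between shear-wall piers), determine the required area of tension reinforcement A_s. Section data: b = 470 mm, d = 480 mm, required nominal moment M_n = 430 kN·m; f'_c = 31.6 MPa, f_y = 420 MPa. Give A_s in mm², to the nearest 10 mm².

A_s ≈ 2320 mm²

With M_n = 0.85 f'_c a b (d − a/2), solve the quadratic for a:
a = d − √(d² − 2M_n/(0.85 f'_c b)) = 480 − √(480² − 2 × 430×10⁶/(0.85 × 31.6 × 470)) = 77.16 mm.
A_s = 0.85 f'_c a b / f_y = 0.85 × 31.6 × 77.16 × 470 / 420 = 2319.2 mm².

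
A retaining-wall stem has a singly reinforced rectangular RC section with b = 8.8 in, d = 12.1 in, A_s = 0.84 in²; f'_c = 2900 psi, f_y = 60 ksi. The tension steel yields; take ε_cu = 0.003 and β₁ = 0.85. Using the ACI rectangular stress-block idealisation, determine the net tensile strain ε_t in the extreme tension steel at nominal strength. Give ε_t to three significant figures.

a = A_s f_y/(0.85 f'_c b) = 2.323 in.
β₁ = 0.85, so c = a/β₁ = 2.323/0.85 = 2.733 in.
From the linear strain diagram with ε_cu = 0.003: ε_t = 0.003 (d − c)/c = 0.003 × (12.1 − 2.733)/2.733 = 0.0103.
Since ε_t ≥ 0.005, the section is tension-controlled.

ε_t ≈ 0.0103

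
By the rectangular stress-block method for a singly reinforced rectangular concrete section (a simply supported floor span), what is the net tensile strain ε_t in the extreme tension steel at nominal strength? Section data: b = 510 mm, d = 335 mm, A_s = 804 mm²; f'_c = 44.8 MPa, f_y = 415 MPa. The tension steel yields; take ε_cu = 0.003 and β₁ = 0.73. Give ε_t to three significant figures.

a = A_s f_y/(0.85 f'_c b) = 17.18 mm.
β₁ = 0.73, so c = a/β₁ = 17.18/0.73 = 23.53 mm.
From the linear strain diagram with ε_cu = 0.003: ε_t = 0.003 (d − c)/c = 0.003 × (335 − 23.53)/23.53 = 0.0397.
Since ε_t ≥ 0.005, the section is tension-controlled.

ε_t ≈ 0.0397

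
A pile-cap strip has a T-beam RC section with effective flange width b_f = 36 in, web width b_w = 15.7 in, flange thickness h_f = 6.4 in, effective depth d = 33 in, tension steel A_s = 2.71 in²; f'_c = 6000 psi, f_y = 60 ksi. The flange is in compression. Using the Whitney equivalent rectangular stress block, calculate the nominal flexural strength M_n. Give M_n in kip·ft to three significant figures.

M_n ≈ 441 kip·ft

Tension: T = A_s f_y = 2.71 × 60 = 162.6 kips.
Try a within the flange: a = T/(0.85 f'_c b_f) = 162.6/(0.85 × 6 × 36) = 0.886 in.
Since a = 0.886 ≤ h_f = 6.4 in, the stress block lies entirely in the flange; analyse as a rectangular beam of width b_f.
M_n = T(d − a/2) = 162.6 × (33 − 0.443) = 5293.8 kip·in.
M_n = 5293.8/12 = 441.15 kip·ft.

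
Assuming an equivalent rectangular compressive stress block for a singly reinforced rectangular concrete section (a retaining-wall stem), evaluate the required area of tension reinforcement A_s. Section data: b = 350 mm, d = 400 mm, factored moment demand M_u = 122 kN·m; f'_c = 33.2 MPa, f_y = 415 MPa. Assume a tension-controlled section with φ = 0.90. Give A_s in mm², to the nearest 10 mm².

A_s ≈ 850 mm²

M_n = M_u/φ = 122/0.90 = 135.556 kN·m.
With M_n = 0.85 f'_c a b (d − a/2), solve the quadratic for a:
a = d − √(d² − 2M_n/(0.85 f'_c b)) = 400 − √(400² − 2 × 135.556×10⁶/(0.85 × 33.2 × 350)) = 35.92 mm.
A_s = 0.85 f'_c a b / f_y = 0.85 × 33.2 × 35.92 × 350 / 415 = 854.9 mm².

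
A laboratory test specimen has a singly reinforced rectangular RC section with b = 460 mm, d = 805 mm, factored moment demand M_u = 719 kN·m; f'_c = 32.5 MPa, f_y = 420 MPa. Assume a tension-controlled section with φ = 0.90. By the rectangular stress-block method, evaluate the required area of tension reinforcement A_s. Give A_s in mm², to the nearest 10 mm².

M_n = M_u/φ = 719/0.90 = 798.889 kN·m.
With M_n = 0.85 f'_c a b (d − a/2), solve the quadratic for a:
a = d − √(d² − 2M_n/(0.85 f'_c b)) = 805 − √(805² − 2 × 798.889×10⁶/(0.85 × 32.5 × 460)) = 82.30 mm.
A_s = 0.85 f'_c a b / f_y = 0.85 × 32.5 × 82.30 × 460 / 420 = 2490.1 mm².

A_s ≈ 2490 mm²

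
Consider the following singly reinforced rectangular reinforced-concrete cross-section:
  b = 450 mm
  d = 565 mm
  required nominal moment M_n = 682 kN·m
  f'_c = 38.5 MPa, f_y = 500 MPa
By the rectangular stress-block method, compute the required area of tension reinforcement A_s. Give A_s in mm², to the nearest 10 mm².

A_s ≈ 2620 mm²

With M_n = 0.85 f'_c a b (d − a/2), solve the quadratic for a:
a = d − √(d² − 2M_n/(0.85 f'_c b)) = 565 − √(565² − 2 × 682×10⁶/(0.85 × 38.5 × 450)) = 88.97 mm.
A_s = 0.85 f'_c a b / f_y = 0.85 × 38.5 × 88.97 × 450 / 500 = 2620.4 mm².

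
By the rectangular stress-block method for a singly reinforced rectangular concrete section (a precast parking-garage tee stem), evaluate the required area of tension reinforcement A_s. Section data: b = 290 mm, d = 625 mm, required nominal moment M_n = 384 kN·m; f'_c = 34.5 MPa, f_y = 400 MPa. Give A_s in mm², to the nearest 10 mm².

With M_n = 0.85 f'_c a b (d − a/2), solve the quadratic for a:
a = d − √(d² − 2M_n/(0.85 f'_c b)) = 625 − √(625² − 2 × 384×10⁶/(0.85 × 34.5 × 290)) = 76.99 mm.
A_s = 0.85 f'_c a b / f_y = 0.85 × 34.5 × 76.99 × 290 / 400 = 1636.9 mm².

A_s ≈ 1640 mm²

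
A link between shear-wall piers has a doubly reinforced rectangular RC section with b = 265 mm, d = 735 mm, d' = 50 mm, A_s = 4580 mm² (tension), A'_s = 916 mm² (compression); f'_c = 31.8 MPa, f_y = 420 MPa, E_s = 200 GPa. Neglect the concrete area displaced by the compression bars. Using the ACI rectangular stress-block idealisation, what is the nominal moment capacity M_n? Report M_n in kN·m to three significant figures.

M_n ≈ 1230 kN·m

Assume both tension and compression steel yield.
Net tension couple steel: A_s − A'_s = 3664 mm².
a = (A_s − A'_s) f_y / (0.85 f'_c b) = 1538880/(0.85 × 31.8 × 265) = 214.84 mm.
c = a/β₁ = 214.84/0.823 = 261.04 mm; ε'_s = 0.003(c − d')/c = 0.0024 ≥ f_y/E_s = 0.0021, so compression steel does yield.
M_n = (A_s − A'_s) f_y (d − a/2) + A'_s f_y (d − d') = [1538880 × (735 − 107.42) + 384720 × (735 − 50)] × 10⁻⁶ = 965.77 + 263.53 = 1229.30 kN·m.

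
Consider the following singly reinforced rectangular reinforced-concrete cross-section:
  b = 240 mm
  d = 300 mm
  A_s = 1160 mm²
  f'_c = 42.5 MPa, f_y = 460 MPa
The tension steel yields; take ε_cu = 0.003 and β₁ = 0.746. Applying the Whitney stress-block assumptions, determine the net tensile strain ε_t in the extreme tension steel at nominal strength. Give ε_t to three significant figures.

ε_t ≈ 0.00791

a = A_s f_y/(0.85 f'_c b) = 61.55 mm.
β₁ = 0.746, so c = a/β₁ = 61.55/0.746 = 82.51 mm.
From the linear strain diagram with ε_cu = 0.003: ε_t = 0.003 (d − c)/c = 0.003 × (300 − 82.51)/82.51 = 0.00791.
Since ε_t ≥ 0.005, the section is tension-controlled.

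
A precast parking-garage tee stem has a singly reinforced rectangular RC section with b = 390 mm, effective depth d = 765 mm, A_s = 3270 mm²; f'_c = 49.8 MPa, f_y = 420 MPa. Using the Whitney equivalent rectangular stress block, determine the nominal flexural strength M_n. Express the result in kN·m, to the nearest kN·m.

M_n ≈ 994 kN·m

T = A_s f_y = 3270 × 420 = 1373400 N = 1373.4 kN.
From C = T: a = T/(0.85 f'_c b) = 1373400/(0.85 × 49.8 × 390) = 83.19 mm.
M_n = T(d − a/2) = 1373.4 kN × (765 − 41.595) mm = 993.52 kN·m.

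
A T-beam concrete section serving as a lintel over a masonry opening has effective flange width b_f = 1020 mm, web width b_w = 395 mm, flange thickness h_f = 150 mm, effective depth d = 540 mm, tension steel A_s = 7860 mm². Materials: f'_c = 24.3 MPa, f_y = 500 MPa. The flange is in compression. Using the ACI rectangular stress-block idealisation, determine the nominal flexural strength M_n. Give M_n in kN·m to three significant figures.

Tension: T = A_s f_y = 7860 × 500 = 3930000 N.
Try a within the flange: a = T/(0.85 f'_c b_f) = 3930000/(0.85 × 24.3 × 1020) = 186.54 mm.
a = 186.54 > h_f = 150 mm: the block extends into the web. Split into flange-overhang and web parts.
C_f = 0.85 f'_c (b_f − b_w) h_f = 0.85 × 24.3 × (1020 − 395) × 150 = 1936406 N.
Remaining web compression depth: a_w = (T − C_f)/(0.85 f'_c b_w) = (3930000 − 1936406)/(0.85 × 24.3 × 395) = 244.35 mm.
M_n = C_f(d − h_f/2) + (T − C_f)(d − a_w/2) = 1936406 × (540 − 75) + 1993594 × (540 − 122.175) = 900.43 + 832.97 = 1733.40 × 10⁶ N·mm.
M_n = 1733.40 kN·m.

M_n ≈ 1730 kN·m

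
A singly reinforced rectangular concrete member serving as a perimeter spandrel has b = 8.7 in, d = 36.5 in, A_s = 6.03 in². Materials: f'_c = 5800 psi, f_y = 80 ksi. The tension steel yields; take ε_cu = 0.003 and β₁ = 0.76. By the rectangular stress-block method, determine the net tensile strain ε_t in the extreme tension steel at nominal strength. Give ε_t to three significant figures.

ε_t ≈ 0.00440

a = A_s f_y/(0.85 f'_c b) = 11.247 in.
β₁ = 0.76, so c = a/β₁ = 11.247/0.76 = 14.799 in.
From the linear strain diagram with ε_cu = 0.003: ε_t = 0.003 (d − c)/c = 0.003 × (36.5 − 14.799)/14.799 = 0.00440.
ε_t is between 0.004 and 0.005 — transition zone.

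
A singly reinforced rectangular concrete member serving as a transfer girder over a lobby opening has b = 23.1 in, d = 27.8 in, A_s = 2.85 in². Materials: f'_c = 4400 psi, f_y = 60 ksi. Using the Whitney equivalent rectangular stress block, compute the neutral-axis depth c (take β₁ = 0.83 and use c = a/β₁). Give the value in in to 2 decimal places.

c ≈ 2.38 in

T = A_s f_y = 2.85 × 60 = 171 kips.
a = T/(0.85 f'_c b) = 171/(0.85 × 4.4 × 23.1) = 1.9793 in.
With β₁ = 0.83, c = a/β₁ = 1.9793/0.83 = 2.38 in.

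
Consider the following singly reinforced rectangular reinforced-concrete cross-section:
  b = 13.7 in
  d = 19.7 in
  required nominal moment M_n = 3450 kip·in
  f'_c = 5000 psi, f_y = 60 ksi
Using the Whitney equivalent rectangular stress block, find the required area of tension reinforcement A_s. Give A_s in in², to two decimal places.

From M_n = 0.85 f'_c a b (d − a/2):
a = d − √(d² − 2M_n/(0.85 f'_c b)) = 19.7 − √(19.7² − 2 × 3450/(0.85 × 5 × 13.7)) = 3.281 in.
A_s = 0.85 f'_c a b / f_y = 0.85 × 5 × 3.281 × 13.7 / 60 = 3.184 in².

A_s ≈ 3.18 in²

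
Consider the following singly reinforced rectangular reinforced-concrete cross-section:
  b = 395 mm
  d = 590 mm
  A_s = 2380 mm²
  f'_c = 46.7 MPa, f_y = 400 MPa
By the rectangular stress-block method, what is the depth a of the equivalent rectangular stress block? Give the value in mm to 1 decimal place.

T = A_s f_y = 2380 × 400 = 952000 N = 952 kN.
Setting C = 0.85 f'_c a b equal to T: a = 952000/(0.85 × 46.7 × 395) = 60.7 mm.

a ≈ 60.7 mm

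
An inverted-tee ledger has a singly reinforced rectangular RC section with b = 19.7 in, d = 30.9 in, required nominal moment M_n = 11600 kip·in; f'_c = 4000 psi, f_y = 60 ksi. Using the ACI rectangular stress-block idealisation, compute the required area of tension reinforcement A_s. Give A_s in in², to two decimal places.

A_s ≈ 6.96 in²

From M_n = 0.85 f'_c a b (d − a/2):
a = d − √(d² − 2M_n/(0.85 f'_c b)) = 30.9 − √(30.9² − 2 × 11600/(0.85 × 4 × 19.7)) = 6.233 in.
A_s = 0.85 f'_c a b / f_y = 0.85 × 4 × 6.233 × 19.7 / 60 = 6.958 in².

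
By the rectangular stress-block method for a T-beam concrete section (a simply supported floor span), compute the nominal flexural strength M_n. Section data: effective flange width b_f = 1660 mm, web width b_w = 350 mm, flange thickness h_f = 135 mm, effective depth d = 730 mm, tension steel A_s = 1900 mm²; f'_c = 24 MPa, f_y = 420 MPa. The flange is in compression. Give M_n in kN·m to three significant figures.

Tension: T = A_s f_y = 1900 × 420 = 798000 N.
Try a within the flange: a = T/(0.85 f'_c b_f) = 798000/(0.85 × 24 × 1660) = 23.56 mm.
Since a = 23.56 ≤ h_f = 135 mm, the stress block lies entirely in the flange; analyse as a rectangular beam of width b_f.
M_n = T(d − a/2) = 798000 × (730 − 11.78) = 573.14 × 10⁶ N·mm.
M_n = 573.14 kN·m.

M_n ≈ 573 kN·m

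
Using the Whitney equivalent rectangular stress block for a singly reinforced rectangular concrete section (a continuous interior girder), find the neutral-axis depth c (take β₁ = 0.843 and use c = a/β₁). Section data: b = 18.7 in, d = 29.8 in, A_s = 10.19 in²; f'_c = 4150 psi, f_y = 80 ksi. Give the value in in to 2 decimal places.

T = A_s f_y = 10.19 × 80 = 815.2 kips.
a = T/(0.85 f'_c b) = 815.2/(0.85 × 4.15 × 18.7) = 12.3582 in.
With β₁ = 0.843, c = a/β₁ = 12.3582/0.843 = 14.66 in.

c ≈ 14.66 in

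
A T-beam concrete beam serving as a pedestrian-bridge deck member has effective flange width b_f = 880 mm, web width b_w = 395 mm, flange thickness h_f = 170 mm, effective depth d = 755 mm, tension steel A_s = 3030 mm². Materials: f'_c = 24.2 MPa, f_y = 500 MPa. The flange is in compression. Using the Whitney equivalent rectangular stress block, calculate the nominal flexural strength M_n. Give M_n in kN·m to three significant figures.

Tension: T = A_s f_y = 3030 × 500 = 1515000 N.
Try a within the flange: a = T/(0.85 f'_c b_f) = 1515000/(0.85 × 24.2 × 880) = 83.69 mm.
Since a = 83.69 ≤ h_f = 170 mm, the stress block lies entirely in the flange; analyse as a rectangular beam of width b_f.
M_n = T(d − a/2) = 1515000 × (755 − 41.845) = 1080.43 × 10⁶ N·mm.
M_n = 1080.43 kN·m.

M_n ≈ 1080 kN·m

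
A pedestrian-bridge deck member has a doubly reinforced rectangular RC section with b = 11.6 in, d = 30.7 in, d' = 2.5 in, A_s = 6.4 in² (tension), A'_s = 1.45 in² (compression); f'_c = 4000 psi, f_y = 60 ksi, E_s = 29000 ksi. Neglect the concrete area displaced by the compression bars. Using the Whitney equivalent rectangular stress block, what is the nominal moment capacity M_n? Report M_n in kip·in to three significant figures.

M_n ≈ 10500 kip·in

Assume both steels yield.
a = (A_s − A'_s) f_y/(0.85 f'_c b) = (6.4 − 1.45) × 60/(0.85 × 4 × 11.6) = 7.530 in.
c = a/β₁ = 7.530/0.85 = 8.859 in; ε'_s = 0.003(c − d')/c = 0.0022 ≥ ε_y = 0.0021, so the compression steel yields.
M_n = (A_s − A'_s) f_y (d − a/2) + A'_s f_y (d − d') = 297 × (30.7 − 3.765) + 87 × (30.7 − 2.5) = 7999.7 + 2453.4 = 10453.1 kip·in.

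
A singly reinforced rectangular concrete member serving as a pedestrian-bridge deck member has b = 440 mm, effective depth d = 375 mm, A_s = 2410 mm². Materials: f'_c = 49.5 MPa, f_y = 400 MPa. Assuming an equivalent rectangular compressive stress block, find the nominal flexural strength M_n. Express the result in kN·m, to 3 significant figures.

T = A_s f_y = 2410 × 400 = 964000 N = 964 kN.
From C = T: a = T/(0.85 f'_c b) = 964000/(0.85 × 49.5 × 440) = 52.07 mm.
M_n = T(d − a/2) = 964 kN × (375 − 26.035) mm = 336.40 kN·m.

M_n ≈ 336 kN·m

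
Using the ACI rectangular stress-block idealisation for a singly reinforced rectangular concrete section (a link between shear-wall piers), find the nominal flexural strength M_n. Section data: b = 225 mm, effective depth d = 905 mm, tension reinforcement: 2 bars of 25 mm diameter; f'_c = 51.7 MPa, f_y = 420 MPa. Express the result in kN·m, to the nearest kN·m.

A_s = 2 × 491 = 982 mm².
T = A_s f_y = 982 × 420 = 412440 N = 412.44 kN.
From C = T: a = T/(0.85 f'_c b) = 412440/(0.85 × 51.7 × 225) = 41.71 mm.
M_n = T(d − a/2) = 412.44 kN × (905 − 20.855) mm = 364.66 kN·m.

M_n ≈ 365 kN·m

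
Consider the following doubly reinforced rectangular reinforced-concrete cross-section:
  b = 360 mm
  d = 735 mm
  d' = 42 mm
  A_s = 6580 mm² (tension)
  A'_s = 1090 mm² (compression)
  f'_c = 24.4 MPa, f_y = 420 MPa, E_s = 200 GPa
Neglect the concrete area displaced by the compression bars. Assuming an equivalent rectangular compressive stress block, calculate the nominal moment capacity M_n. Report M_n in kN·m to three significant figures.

Assume both tension and compression steel yield.
Net tension couple steel: A_s − A'_s = 5490 mm².
a = (A_s − A'_s) f_y / (0.85 f'_c b) = 2305800/(0.85 × 24.4 × 360) = 308.82 mm.
c = a/β₁ = 308.82/0.85 = 363.32 mm; ε'_s = 0.003(c − d')/c = 0.0027 ≥ f_y/E_s = 0.0021, so compression steel does yield.
M_n = (A_s − A'_s) f_y (d − a/2) + A'_s f_y (d − d') = [2305800 × (735 − 154.41) + 457800 × (735 − 42)] × 10⁻⁶ = 1338.72 + 317.26 = 1655.98 kN·m.

M_n ≈ 1660 kN·m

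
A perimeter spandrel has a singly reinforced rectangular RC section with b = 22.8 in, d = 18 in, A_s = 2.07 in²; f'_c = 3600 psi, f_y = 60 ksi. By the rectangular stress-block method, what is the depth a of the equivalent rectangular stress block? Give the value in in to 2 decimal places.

a ≈ 1.78 in

T = A_s f_y = 2.07 × 60 = 124.2 kips.
a = T/(0.85 f'_c b) = 124.2/(0.85 × 3.6 × 22.8) = 1.78 in.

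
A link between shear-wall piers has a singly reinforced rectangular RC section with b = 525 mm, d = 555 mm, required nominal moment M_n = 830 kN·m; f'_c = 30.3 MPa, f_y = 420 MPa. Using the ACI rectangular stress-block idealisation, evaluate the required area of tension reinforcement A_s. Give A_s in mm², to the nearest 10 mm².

A_s ≈ 4010 mm²

With M_n = 0.85 f'_c a b (d − a/2), solve the quadratic for a:
a = d − √(d² − 2M_n/(0.85 f'_c b)) = 555 − √(555² − 2 × 830×10⁶/(0.85 × 30.3 × 525)) = 124.59 mm.
A_s = 0.85 f'_c a b / f_y = 0.85 × 30.3 × 124.59 × 525 / 420 = 4011.0 mm².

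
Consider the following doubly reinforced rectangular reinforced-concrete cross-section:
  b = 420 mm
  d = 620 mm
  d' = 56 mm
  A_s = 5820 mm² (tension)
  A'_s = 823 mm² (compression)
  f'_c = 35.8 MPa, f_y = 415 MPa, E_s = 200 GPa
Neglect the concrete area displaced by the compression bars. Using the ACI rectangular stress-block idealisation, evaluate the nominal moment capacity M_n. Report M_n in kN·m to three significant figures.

Assume both tension and compression steel yield.
Net tension couple steel: A_s − A'_s = 4997 mm².
a = (A_s − A'_s) f_y / (0.85 f'_c b) = 2073755/(0.85 × 35.8 × 420) = 162.26 mm.
c = a/β₁ = 162.26/0.794 = 204.36 mm; ε'_s = 0.003(c − d')/c = 0.0022 ≥ f_y/E_s = 0.0021, so compression steel does yield.
M_n = (A_s − A'_s) f_y (d − a/2) + A'_s f_y (d − d') = [2073755 × (620 − 81.13) + 341545 × (620 − 56)] × 10⁻⁶ = 1117.48 + 192.63 = 1310.11 kN·m.

M_n ≈ 1310 kN·m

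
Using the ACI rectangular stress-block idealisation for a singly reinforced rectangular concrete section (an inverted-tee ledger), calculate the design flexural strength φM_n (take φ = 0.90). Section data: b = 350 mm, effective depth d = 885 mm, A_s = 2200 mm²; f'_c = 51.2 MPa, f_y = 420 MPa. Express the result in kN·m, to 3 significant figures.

T = A_s f_y = 2200 × 420 = 924000 N = 924 kN.
From C = T: a = T/(0.85 f'_c b) = 924000/(0.85 × 51.2 × 350) = 60.66 mm.
M_n = T(d − a/2) = 924 kN × (885 − 30.33) mm = 789.72 kN·m.
φM_n = 0.90 × 789.72 = 710.75 kN·m.

φM_n ≈ 711 kN·m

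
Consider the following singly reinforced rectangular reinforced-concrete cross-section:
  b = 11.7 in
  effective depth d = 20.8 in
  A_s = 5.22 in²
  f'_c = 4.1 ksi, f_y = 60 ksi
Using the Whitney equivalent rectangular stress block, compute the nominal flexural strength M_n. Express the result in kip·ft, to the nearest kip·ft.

T = A_s f_y = 5.22 × 60 = 313.2 kips.
a = T/(0.85 f'_c b) = 313.2/(0.85 × 4.1 × 11.7) = 7.681 in.
M_n = T(d − a/2) = 313.2 × (20.8 − 3.8405) = 5311.7 kip·in = 5311.7/12 = 442.64 kip·ft.

M_n ≈ 443 kip·ft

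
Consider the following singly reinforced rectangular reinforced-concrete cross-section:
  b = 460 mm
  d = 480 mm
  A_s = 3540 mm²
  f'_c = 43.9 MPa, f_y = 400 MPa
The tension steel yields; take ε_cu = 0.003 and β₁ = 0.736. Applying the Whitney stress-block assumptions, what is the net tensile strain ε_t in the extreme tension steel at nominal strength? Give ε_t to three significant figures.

ε_t ≈ 0.00985

a = A_s f_y/(0.85 f'_c b) = 82.49 mm.
β₁ = 0.736, so c = a/β₁ = 82.49/0.736 = 112.08 mm.
From the linear strain diagram with ε_cu = 0.003: ε_t = 0.003 (d − c)/c = 0.003 × (480 − 112.08)/112.08 = 0.00985.
Since ε_t ≥ 0.005, the section is tension-controlled.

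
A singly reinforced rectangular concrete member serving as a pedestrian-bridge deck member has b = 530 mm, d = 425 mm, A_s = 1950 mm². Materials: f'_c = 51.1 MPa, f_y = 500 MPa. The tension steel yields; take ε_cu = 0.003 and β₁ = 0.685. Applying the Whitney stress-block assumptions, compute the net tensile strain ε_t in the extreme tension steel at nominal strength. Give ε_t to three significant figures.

a = A_s f_y/(0.85 f'_c b) = 42.35 mm.
β₁ = 0.685, so c = a/β₁ = 42.35/0.685 = 61.82 mm.
From the linear strain diagram with ε_cu = 0.003: ε_t = 0.003 (d − c)/c = 0.003 × (425 − 61.82)/61.82 = 0.0176.
Since ε_t ≥ 0.005, the section is tension-controlled.

ε_t ≈ 0.0176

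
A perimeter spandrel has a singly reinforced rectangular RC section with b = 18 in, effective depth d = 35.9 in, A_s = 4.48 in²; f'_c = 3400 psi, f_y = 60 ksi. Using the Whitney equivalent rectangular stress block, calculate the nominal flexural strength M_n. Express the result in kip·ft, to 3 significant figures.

T = A_s f_y = 4.48 × 60 = 268.8 kips.
a = T/(0.85 f'_c b) = 268.8/(0.85 × 3.4 × 18) = 5.167 in.
M_n = T(d − a/2) = 268.8 × (35.9 − 2.5835) = 8955.5 kip·in = 8955.5/12 = 746.29 kip·ft.

M_n ≈ 746 kip·ft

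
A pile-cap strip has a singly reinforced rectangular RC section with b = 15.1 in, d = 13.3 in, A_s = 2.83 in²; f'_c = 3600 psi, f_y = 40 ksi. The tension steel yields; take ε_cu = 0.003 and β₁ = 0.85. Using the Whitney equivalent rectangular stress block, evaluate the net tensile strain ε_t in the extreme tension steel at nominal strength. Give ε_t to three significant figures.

ε_t ≈ 0.0108

a = A_s f_y/(0.85 f'_c b) = 2.450 in.
β₁ = 0.85, so c = a/β₁ = 2.450/0.85 = 2.882 in.
From the linear strain diagram with ε_cu = 0.003: ε_t = 0.003 (d − c)/c = 0.003 × (13.3 − 2.882)/2.882 = 0.0108.
Since ε_t ≥ 0.005, the section is tension-controlled.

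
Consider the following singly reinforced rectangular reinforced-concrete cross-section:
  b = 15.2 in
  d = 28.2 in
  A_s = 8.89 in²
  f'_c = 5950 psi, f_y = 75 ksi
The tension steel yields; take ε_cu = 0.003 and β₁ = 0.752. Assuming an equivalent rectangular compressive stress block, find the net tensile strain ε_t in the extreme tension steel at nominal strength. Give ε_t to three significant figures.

a = A_s f_y/(0.85 f'_c b) = 8.673 in.
β₁ = 0.752, so c = a/β₁ = 8.673/0.752 = 11.533 in.
From the linear strain diagram with ε_cu = 0.003: ε_t = 0.003 (d − c)/c = 0.003 × (28.2 − 11.533)/11.533 = 0.00434.
ε_t is between 0.004 and 0.005 — transition zone.

ε_t ≈ 0.00434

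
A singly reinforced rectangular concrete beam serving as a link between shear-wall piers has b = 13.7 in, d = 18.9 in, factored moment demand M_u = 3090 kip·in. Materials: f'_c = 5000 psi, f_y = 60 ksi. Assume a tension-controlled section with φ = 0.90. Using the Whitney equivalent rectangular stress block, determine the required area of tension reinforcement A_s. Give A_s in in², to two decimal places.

M_n = M_u/φ = 3090/0.90 = 3433.33 kip·in.
From M_n = 0.85 f'_c a b (d − a/2):
a = d − √(d² − 2M_n/(0.85 f'_c b)) = 18.9 − √(18.9² − 2 × 3433.33/(0.85 × 5 × 13.7)) = 3.431 in.
A_s = 0.85 f'_c a b / f_y = 0.85 × 5 × 3.431 × 13.7 / 60 = 3.329 in².

A_s ≈ 3.33 in²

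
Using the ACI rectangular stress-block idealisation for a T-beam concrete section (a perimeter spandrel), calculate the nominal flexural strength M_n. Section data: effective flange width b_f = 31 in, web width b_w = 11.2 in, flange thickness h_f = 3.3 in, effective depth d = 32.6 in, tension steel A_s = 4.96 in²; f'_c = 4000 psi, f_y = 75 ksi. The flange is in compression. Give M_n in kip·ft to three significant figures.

Tension: T = A_s f_y = 4.96 × 75 = 372 kips.
Try a within the flange: a = T/(0.85 f'_c b_f) = 372/(0.85 × 4 × 31) = 3.529 in.
a = 3.529 > h_f = 3.3 in: the block extends into the web. Split into flange-overhang and web parts.
C_f = 0.85 f'_c (b_f − b_w) h_f = 0.85 × 4 × (31 − 11.2) × 3.3 = 222.2 kips.
Remaining web compression depth: a_w = (T − C_f)/(0.85 f'_c b_w) = (372 − 222.2)/(0.85 × 4 × 11.2) = 3.934 in.
M_n = C_f(d − h_f/2) + (T − C_f)(d − a_w/2) = 222.2 × (32.6 − 1.65) + 149.8 × (32.6 − 1.967) = 6877.1 + 4588.8 = 11465.9 kip·in.
M_n = 11465.9/12 = 955.49 kip·ft.

M_n ≈ 955 kip·ft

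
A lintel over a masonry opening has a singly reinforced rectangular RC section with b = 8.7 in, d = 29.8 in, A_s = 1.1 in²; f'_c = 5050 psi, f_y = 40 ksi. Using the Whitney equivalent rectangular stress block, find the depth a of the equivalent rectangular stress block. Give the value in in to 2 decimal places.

a ≈ 1.18 in

T = A_s f_y = 1.1 × 40 = 44 kips.
a = T/(0.85 f'_c b) = 44/(0.85 × 5.05 × 8.7) = 1.18 in.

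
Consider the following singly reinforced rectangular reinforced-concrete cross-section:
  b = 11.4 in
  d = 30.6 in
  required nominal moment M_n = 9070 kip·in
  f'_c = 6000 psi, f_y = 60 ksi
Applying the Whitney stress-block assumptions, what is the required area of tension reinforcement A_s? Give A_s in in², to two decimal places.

A_s ≈ 5.44 in²

From M_n = 0.85 f'_c a b (d − a/2):
a = d − √(d² − 2M_n/(0.85 f'_c b)) = 30.6 − √(30.6² − 2 × 9070/(0.85 × 6 × 11.4)) = 5.613 in.
A_s = 0.85 f'_c a b / f_y = 0.85 × 6 × 5.613 × 11.4 / 60 = 5.439 in².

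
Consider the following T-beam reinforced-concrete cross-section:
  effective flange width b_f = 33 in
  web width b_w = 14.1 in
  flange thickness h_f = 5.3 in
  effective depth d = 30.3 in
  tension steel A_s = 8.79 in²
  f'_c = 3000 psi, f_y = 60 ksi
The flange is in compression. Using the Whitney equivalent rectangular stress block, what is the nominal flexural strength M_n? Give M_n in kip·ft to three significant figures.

M_n ≈ 1190 kip·ft

Tension: T = A_s f_y = 8.79 × 60 = 527.4 kips.
Try a within the flange: a = T/(0.85 f'_c b_f) = 527.4/(0.85 × 3 × 33) = 6.267 in.
a = 6.267 > h_f = 5.3 in: the block extends into the web. Split into flange-overhang and web parts.
C_f = 0.85 f'_c (b_f − b_w) h_f = 0.85 × 3 × (33 − 14.1) × 5.3 = 255.4 kips.
Remaining web compression depth: a_w = (T − C_f)/(0.85 f'_c b_w) = (527.4 − 255.4)/(0.85 × 3 × 14.1) = 7.565 in.
M_n = C_f(d − h_f/2) + (T − C_f)(d − a_w/2) = 255.4 × (30.3 − 2.65) + 272 × (30.3 − 3.7825) = 7061.8 + 7212.8 = 14274.6 kip·in.
M_n = 14274.6/12 = 1189.55 kip·ft.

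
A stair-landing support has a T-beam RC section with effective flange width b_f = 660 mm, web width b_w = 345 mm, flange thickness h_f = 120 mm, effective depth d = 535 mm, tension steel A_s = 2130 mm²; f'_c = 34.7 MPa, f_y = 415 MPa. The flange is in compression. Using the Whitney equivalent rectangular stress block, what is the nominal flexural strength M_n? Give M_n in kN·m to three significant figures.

M_n ≈ 453 kN·m

Tension: T = A_s f_y = 2130 × 415 = 883950 N.
Try a within the flange: a = T/(0.85 f'_c b_f) = 883950/(0.85 × 34.7 × 660) = 45.41 mm.
Since a = 45.41 ≤ h_f = 120 mm, the stress block lies entirely in the flange; analyse as a rectangular beam of width b_f.
M_n = T(d − a/2) = 883950 × (535 − 22.705) = 452.84 × 10⁶ N·mm.
M_n = 452.84 kN·m.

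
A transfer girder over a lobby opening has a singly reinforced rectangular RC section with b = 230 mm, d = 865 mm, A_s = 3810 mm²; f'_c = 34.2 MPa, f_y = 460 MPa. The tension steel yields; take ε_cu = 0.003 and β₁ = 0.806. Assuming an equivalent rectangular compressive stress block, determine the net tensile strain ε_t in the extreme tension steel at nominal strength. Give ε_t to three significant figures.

ε_t ≈ 0.00498

a = A_s f_y/(0.85 f'_c b) = 262.13 mm.
β₁ = 0.806, so c = a/β₁ = 262.13/0.806 = 325.22 mm.
From the linear strain diagram with ε_cu = 0.003: ε_t = 0.003 (d − c)/c = 0.003 × (865 − 325.22)/325.22 = 0.00498.
ε_t is between 0.004 and 0.005 — transition zone.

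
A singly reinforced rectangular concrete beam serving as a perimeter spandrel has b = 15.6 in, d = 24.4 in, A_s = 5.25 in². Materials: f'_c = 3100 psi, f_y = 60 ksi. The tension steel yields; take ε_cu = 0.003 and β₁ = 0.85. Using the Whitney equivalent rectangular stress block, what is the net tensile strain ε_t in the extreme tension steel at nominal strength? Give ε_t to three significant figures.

a = A_s f_y/(0.85 f'_c b) = 7.663 in.
β₁ = 0.85, so c = a/β₁ = 7.663/0.85 = 9.015 in.
From the linear strain diagram with ε_cu = 0.003: ε_t = 0.003 (d − c)/c = 0.003 × (24.4 − 9.015)/9.015 = 0.00512.
Since ε_t ≥ 0.005, the section is tension-controlled.

ε_t ≈ 0.00512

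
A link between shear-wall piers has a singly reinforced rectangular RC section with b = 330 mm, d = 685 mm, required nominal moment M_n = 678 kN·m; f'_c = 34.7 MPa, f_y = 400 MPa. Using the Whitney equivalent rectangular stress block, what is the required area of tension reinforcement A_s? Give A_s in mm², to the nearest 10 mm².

A_s ≈ 2690 mm²

With M_n = 0.85 f'_c a b (d − a/2), solve the quadratic for a:
a = d − √(d² − 2M_n/(0.85 f'_c b)) = 685 − √(685² − 2 × 678×10⁶/(0.85 × 34.7 × 330)) = 110.62 mm.
A_s = 0.85 f'_c a b / f_y = 0.85 × 34.7 × 110.62 × 330 / 400 = 2691.8 mm².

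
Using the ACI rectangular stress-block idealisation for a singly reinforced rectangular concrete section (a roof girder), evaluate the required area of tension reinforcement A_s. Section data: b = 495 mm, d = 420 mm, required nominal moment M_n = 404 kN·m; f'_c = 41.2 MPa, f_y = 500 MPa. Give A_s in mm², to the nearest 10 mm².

A_s ≈ 2070 mm²

With M_n = 0.85 f'_c a b (d − a/2), solve the quadratic for a:
a = d − √(d² − 2M_n/(0.85 f'_c b)) = 420 − √(420² − 2 × 404×10⁶/(0.85 × 41.2 × 495)) = 59.74 mm.
A_s = 0.85 f'_c a b / f_y = 0.85 × 41.2 × 59.74 × 495 / 500 = 2071.2 mm².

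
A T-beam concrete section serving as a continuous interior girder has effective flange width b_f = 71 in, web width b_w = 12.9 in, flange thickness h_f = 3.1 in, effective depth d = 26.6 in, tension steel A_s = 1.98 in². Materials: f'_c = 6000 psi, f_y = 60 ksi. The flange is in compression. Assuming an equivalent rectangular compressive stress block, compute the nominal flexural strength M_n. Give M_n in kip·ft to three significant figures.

M_n ≈ 262 kip·ft

Tension: T = A_s f_y = 1.98 × 60 = 118.8 kips.
Try a within the flange: a = T/(0.85 f'_c b_f) = 118.8/(0.85 × 6 × 71) = 0.328 in.
Since a = 0.328 ≤ h_f = 3.1 in, the stress block lies entirely in the flange; analyse as a rectangular beam of width b_f.
M_n = T(d − a/2) = 118.8 × (26.6 − 0.164) = 3140.6 kip·in.
M_n = 3140.6/12 = 261.72 kip·ft.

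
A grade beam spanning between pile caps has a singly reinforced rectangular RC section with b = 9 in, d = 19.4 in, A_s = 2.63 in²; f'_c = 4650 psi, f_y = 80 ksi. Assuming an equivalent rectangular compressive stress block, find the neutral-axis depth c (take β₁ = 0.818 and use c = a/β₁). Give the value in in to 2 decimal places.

T = A_s f_y = 2.63 × 80 = 210.4 kips.
a = T/(0.85 f'_c b) = 210.4/(0.85 × 4.65 × 9) = 5.9147 in.
With β₁ = 0.818, c = a/β₁ = 5.9147/0.818 = 7.23 in.

c ≈ 7.23 in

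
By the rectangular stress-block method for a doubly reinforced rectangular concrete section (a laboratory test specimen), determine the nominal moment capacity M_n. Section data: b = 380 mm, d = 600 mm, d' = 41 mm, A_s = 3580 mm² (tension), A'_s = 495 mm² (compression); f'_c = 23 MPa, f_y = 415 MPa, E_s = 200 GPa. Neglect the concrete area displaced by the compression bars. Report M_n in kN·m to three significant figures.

Assume both tension and compression steel yield.
Net tension couple steel: A_s − A'_s = 3085 mm².
a = (A_s − A'_s) f_y / (0.85 f'_c b) = 1280275/(0.85 × 23 × 380) = 172.33 mm.
c = a/β₁ = 172.33/0.85 = 202.74 mm; ε'_s = 0.003(c − d')/c = 0.0024 ≥ f_y/E_s = 0.0021, so compression steel does yield.
M_n = (A_s − A'_s) f_y (d − a/2) + A'_s f_y (d − d') = [1280275 × (600 − 86.165) + 205425 × (600 − 41)] × 10⁻⁶ = 657.85 + 114.83 = 772.68 kN·m.

M_n ≈ 773 kN·m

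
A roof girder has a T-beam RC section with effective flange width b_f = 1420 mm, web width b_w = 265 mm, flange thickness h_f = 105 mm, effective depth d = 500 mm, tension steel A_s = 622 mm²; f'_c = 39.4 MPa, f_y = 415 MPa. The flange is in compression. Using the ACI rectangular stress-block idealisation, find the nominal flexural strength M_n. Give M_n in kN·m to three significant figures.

M_n ≈ 128 kN·m

Tension: T = A_s f_y = 622 × 415 = 258130 N.
Try a within the flange: a = T/(0.85 f'_c b_f) = 258130/(0.85 × 39.4 × 1420) = 5.43 mm.
Since a = 5.43 ≤ h_f = 105 mm, the stress block lies entirely in the flange; analyse as a rectangular beam of width b_f.
M_n = T(d − a/2) = 258130 × (500 − 2.715) = 128.36 × 10⁶ N·mm.
M_n = 128.36 kN·m.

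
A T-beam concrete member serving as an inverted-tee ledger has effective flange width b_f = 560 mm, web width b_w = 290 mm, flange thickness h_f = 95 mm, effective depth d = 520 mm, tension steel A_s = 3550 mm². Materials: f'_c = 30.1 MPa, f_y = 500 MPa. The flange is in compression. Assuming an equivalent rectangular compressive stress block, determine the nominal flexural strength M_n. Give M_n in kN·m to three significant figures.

Tension: T = A_s f_y = 3550 × 500 = 1775000 N.
Try a within the flange: a = T/(0.85 f'_c b_f) = 1775000/(0.85 × 30.1 × 560) = 123.89 mm.
a = 123.89 > h_f = 95 mm: the block extends into the web. Split into flange-overhang and web parts.
C_f = 0.85 f'_c (b_f − b_w) h_f = 0.85 × 30.1 × (560 − 290) × 95 = 656255 N.
Remaining web compression depth: a_w = (T − C_f)/(0.85 f'_c b_w) = (1775000 − 656255)/(0.85 × 30.1 × 290) = 150.78 mm.
M_n = C_f(d − h_f/2) + (T − C_f)(d − a_w/2) = 656255 × (520 − 47.5) + 1118745 × (520 − 75.39) = 310.08 + 497.41 = 807.49 × 10⁶ N·mm.
M_n = 807.49 kN·m.

M_n ≈ 807 kN·m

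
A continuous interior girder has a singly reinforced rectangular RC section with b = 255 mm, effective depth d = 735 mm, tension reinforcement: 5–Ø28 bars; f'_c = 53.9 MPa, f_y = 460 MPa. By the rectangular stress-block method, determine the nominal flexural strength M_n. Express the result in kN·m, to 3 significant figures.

M_n ≈ 955 kN·m

A_s = 5 × 616 = 3080 mm².
T = A_s f_y = 3080 × 460 = 1416800 N = 1416.8 kN.
From C = T: a = T/(0.85 f'_c b) = 1416800/(0.85 × 53.9 × 255) = 121.27 mm.
M_n = T(d − a/2) = 1416.8 kN × (735 − 60.635) mm = 955.44 kN·m.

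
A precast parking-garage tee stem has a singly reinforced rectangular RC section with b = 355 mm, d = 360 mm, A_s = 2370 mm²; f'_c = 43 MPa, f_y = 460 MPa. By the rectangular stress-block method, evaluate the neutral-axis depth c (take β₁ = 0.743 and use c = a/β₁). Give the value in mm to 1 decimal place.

c ≈ 113.1 mm

T = A_s f_y = 2370 × 460 = 1090200 N = 1090.2 kN.
Setting C = 0.85 f'_c a b equal to T: a = 1090200/(0.85 × 43 × 355) = 84.022 mm.
With β₁ = 0.743, c = a/β₁ = 84.022/0.743 = 113.1 mm.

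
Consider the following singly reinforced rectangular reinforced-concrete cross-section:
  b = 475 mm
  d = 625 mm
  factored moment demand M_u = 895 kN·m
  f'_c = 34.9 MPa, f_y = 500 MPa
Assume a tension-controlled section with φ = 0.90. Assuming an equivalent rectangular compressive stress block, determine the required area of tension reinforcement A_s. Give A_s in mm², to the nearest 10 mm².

M_n = M_u/φ = 895/0.90 = 994.444 kN·m.
With M_n = 0.85 f'_c a b (d − a/2), solve the quadratic for a:
a = d − √(d² − 2M_n/(0.85 f'_c b)) = 625 − √(625² − 2 × 994.444×10⁶/(0.85 × 34.9 × 475)) = 125.52 mm.
A_s = 0.85 f'_c a b / f_y = 0.85 × 34.9 × 125.52 × 475 / 500 = 3537.4 mm².

A_s ≈ 3540 mm²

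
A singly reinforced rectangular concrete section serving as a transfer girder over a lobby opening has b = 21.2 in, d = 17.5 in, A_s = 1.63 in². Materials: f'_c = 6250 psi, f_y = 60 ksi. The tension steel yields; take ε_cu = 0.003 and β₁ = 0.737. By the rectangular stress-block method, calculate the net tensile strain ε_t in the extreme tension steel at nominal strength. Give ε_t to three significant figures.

a = A_s f_y/(0.85 f'_c b) = 0.868 in.
β₁ = 0.737, so c = a/β₁ = 0.868/0.737 = 1.178 in.
From the linear strain diagram with ε_cu = 0.003: ε_t = 0.003 (d − c)/c = 0.003 × (17.5 − 1.178)/1.178 = 0.0416.
Since ε_t ≥ 0.005, the section is tension-controlled.

ε_t ≈ 0.0416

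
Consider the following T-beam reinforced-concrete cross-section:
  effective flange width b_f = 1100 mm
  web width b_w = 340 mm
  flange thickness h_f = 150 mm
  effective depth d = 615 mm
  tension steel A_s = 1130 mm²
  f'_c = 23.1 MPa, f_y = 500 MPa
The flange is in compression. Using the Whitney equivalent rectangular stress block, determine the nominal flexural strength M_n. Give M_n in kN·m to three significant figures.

Tension: T = A_s f_y = 1130 × 500 = 565000 N.
Try a within the flange: a = T/(0.85 f'_c b_f) = 565000/(0.85 × 23.1 × 1100) = 26.16 mm.
Since a = 26.16 ≤ h_f = 150 mm, the stress block lies entirely in the flange; analyse as a rectangular beam of width b_f.
M_n = T(d − a/2) = 565000 × (615 − 13.08) = 340.08 × 10⁶ N·mm.
M_n = 340.08 kN·m.

M_n ≈ 340 kN·m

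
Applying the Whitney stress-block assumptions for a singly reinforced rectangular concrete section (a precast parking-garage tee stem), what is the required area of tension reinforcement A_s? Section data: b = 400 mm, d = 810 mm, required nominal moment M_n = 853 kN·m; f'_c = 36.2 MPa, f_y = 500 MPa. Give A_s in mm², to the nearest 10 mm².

A_s ≈ 2230 mm²

With M_n = 0.85 f'_c a b (d − a/2), solve the quadratic for a:
a = d − √(d² − 2M_n/(0.85 f'_c b)) = 810 − √(810² − 2 × 853×10⁶/(0.85 × 36.2 × 400)) = 90.63 mm.
A_s = 0.85 f'_c a b / f_y = 0.85 × 36.2 × 90.63 × 400 / 500 = 2230.9 mm².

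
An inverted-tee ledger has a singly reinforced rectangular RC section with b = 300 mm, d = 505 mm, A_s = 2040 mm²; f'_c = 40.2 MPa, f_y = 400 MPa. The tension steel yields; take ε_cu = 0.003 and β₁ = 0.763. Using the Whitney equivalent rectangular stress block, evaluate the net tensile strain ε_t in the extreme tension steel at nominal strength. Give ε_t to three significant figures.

ε_t ≈ 0.0115

a = A_s f_y/(0.85 f'_c b) = 79.60 mm.
β₁ = 0.763, so c = a/β₁ = 79.60/0.763 = 104.33 mm.
From the linear strain diagram with ε_cu = 0.003: ε_t = 0.003 (d − c)/c = 0.003 × (505 − 104.33)/104.33 = 0.0115.
Since ε_t ≥ 0.005, the section is tension-controlled.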